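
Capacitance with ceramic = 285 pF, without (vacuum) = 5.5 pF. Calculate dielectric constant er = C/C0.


er = 285 / 5.5 = 51.82

51.82


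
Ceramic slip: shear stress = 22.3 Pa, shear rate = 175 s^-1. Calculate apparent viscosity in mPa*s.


eta = tau/gamma * 1000 = 22.3/175 * 1000 = 127.4 mPa*s

127.4


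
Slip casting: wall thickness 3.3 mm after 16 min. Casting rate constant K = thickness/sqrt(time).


K = 3.3 / sqrt(16) = 3.3 / 4.0 = 0.825 mm/min^0.5

0.825


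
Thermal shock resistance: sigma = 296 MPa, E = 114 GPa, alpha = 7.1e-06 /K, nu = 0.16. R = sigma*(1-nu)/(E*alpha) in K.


R = 296*(1-0.16)/(114*1000*7.1e-06) = 307 K

307


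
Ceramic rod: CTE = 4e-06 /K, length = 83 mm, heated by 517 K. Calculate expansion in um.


dL = 4e-06 * 83 * 517 * 1000 = 171.644 um

171.644


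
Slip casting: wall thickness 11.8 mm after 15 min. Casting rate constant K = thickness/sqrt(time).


K = 11.8 / sqrt(15) = 11.8 / 3.873 = 3.047 mm/min^0.5

3.047


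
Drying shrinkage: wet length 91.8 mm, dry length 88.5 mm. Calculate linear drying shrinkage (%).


DS = (91.8 - 88.5) / 91.8 * 100 = 3.59%

3.59


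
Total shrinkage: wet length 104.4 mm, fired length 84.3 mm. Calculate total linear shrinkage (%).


TS = (104.4 - 84.3) / 104.4 * 100 = 19.25%

19.25


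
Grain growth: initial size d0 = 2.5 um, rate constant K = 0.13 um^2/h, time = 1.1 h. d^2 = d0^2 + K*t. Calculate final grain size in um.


d^2 = 2.5^2 + 0.13*1.1 = 6.393
d = sqrt(6.393) = 2.53 um

2.53


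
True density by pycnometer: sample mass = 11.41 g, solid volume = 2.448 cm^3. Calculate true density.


TD = 11.41 / 2.448 = 4.661 g/cm^3

4.661


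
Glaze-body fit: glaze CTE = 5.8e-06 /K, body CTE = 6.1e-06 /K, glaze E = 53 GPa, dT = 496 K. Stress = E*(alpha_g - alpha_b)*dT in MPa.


Stress = 53*1000*(5.8e-06 - 6.1e-06)*496 = -7.9 MPa

-7.9


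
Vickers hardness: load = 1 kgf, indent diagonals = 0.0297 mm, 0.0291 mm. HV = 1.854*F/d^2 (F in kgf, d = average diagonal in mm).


d_avg = (0.0297+0.0291)/2 = 0.0294 mm
HV = 1.854*1/0.0294^2 = 2145

2145


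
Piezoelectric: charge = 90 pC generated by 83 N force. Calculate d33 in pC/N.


d33 = 90 / 83 = 1.1 pC/N

1.1


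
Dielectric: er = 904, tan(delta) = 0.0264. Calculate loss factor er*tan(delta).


Loss = 904 * 0.0264 = 23.866

23.866


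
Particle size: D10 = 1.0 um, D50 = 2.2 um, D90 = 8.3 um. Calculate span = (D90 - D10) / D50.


Span = (8.3 - 1.0) / 2.2 = 7.3 / 2.2 = 3.318

3.318


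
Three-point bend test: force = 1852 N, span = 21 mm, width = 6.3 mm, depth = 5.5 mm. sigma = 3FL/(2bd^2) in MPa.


sigma = 3*1852*21/(2*6.3*5.5^2) = 306.1 MPa

306.1


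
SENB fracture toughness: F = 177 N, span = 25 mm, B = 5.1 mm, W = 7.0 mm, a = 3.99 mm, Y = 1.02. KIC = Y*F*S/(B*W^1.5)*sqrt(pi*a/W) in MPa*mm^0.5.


KIC = 1.02*177*25/(5.1*7.0^1.5)*sqrt(pi*3.99/7.0) = 63.95

63.95


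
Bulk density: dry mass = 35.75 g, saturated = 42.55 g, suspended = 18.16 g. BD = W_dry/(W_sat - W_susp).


BD = 35.75 / (42.55 - 18.16) = 35.75 / 24.39 = 1.466 g/cm^3

1.466


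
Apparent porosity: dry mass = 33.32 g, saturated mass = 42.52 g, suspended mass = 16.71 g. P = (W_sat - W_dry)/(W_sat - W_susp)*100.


P = (42.52 - 33.32) / (42.52 - 16.71) * 100 = 9.2 / 25.81 * 100 = 35.6%

35.6


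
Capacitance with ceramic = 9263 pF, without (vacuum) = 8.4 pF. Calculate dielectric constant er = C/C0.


er = 9263 / 8.4 = 1102.74

1102.74


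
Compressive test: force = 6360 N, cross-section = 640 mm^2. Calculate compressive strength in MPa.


CS = 6360 / 640 = 9.9 MPa

9.9


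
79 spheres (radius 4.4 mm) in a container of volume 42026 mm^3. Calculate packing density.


V_sphere = 4/3*pi*4.4^3 = 356.8179 mm^3
Total V = 79*356.8179 = 28188.6141 mm^3
PD = 28188.6141 / 42026 = 0.671

0.671


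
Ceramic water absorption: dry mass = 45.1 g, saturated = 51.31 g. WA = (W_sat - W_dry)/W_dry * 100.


WA = (51.31 - 45.1) / 45.1 * 100 = 13.77%

13.77


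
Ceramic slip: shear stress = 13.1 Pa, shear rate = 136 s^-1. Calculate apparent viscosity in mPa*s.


eta = tau/gamma * 1000 = 13.1/136 * 1000 = 96.3 mPa*s

96.3


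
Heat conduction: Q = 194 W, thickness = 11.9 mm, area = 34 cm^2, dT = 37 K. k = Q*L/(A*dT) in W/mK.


k = 194*11.9/1000/(34/10000*37) = 18.35 W/mK

18.35


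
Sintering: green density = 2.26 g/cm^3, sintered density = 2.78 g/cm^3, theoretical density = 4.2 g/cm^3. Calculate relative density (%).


Relative = 2.78 / 4.2 * 100 = 66.2%

66.2


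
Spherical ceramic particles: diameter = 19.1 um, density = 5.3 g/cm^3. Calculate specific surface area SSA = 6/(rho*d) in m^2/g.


SSA = 6 / (5.3 * 19.1) = 0.059 m^2/g

0.059


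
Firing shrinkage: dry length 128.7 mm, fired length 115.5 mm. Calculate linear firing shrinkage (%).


FS = (128.7 - 115.5) / 128.7 * 100 = 10.26%

10.26


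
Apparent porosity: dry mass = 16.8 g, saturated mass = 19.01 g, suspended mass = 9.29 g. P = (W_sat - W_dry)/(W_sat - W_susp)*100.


P = (19.01 - 16.8) / (19.01 - 9.29) * 100 = 2.21 / 9.72 * 100 = 22.7%

22.7


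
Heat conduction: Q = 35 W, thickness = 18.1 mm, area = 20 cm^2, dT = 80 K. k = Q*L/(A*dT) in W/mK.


k = 35*18.1/1000/(20/10000*80) = 3.96 W/mK

3.96


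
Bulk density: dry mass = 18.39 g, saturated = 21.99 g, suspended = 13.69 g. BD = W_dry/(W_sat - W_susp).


BD = 18.39 / (21.99 - 13.69) = 18.39 / 8.3 = 2.216 g/cm^3

2.216


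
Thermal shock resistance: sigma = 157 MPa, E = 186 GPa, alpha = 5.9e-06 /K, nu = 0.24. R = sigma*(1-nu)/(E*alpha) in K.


R = 157*(1-0.24)/(186*1000*5.9e-06) = 109 K

109


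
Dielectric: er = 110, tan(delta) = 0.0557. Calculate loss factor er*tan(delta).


Loss = 110 * 0.0557 = 6.127

6.127


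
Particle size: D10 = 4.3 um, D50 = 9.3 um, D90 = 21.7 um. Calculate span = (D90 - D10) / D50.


Span = (21.7 - 4.3) / 9.3 = 17.4 / 9.3 = 1.871

1.871


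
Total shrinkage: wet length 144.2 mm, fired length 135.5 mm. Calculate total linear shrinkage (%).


TS = (144.2 - 135.5) / 144.2 * 100 = 6.03%

6.03


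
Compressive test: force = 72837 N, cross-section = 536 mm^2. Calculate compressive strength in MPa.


CS = 72837 / 536 = 135.9 MPa

135.9


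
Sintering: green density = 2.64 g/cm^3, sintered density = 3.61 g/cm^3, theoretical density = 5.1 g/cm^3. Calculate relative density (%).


Relative = 3.61 / 5.1 * 100 = 70.8%

70.8


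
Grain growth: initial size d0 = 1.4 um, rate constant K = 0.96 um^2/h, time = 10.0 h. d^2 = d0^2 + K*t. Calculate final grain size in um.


d^2 = 1.4^2 + 0.96*10.0 = 11.56
d = sqrt(11.56) = 3.4 um

3.4


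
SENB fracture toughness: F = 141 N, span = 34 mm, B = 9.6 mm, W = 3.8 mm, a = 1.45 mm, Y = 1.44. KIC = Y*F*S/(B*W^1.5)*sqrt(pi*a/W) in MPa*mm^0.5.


KIC = 1.44*141*34/(9.6*3.8^1.5)*sqrt(pi*1.45/3.8) = 106.29

106.29


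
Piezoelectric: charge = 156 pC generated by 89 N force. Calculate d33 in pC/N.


d33 = 156 / 89 = 1.8 pC/N

1.8


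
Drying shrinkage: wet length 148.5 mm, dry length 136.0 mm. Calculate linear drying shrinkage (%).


DS = (148.5 - 136.0) / 148.5 * 100 = 8.42%

8.42


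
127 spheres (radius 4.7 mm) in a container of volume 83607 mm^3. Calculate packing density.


V_sphere = 4/3*pi*4.7^3 = 434.8928 mm^3
Total V = 127*434.8928 = 55231.3856 mm^3
PD = 55231.3856 / 83607 = 0.661

0.661


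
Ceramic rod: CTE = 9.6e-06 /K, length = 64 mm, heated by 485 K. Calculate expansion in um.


dL = 9.6e-06 * 64 * 485 * 1000 = 297.984 um

297.984


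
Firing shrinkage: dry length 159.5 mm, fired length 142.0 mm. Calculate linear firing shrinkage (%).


FS = (159.5 - 142.0) / 159.5 * 100 = 10.97%

10.97


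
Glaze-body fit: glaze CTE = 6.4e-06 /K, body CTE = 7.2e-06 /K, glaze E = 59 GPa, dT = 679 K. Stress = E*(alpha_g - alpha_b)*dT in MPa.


Stress = 59*1000*(6.4e-06 - 7.2e-06)*679 = -32.0 MPa

-32.0


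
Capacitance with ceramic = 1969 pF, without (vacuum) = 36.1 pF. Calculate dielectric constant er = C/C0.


er = 1969 / 36.1 = 54.54

54.54


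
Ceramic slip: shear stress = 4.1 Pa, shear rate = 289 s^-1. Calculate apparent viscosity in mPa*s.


eta = tau/gamma * 1000 = 4.1/289 * 1000 = 14.2 mPa*s

14.2


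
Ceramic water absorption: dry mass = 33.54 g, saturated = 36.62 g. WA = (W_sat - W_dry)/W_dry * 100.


WA = (36.62 - 33.54) / 33.54 * 100 = 9.18%

9.18


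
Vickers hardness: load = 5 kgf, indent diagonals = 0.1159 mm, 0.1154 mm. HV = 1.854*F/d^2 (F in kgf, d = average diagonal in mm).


d_avg = (0.1159+0.1154)/2 = 0.11565 mm
HV = 1.854*5/0.11565^2 = 693

693


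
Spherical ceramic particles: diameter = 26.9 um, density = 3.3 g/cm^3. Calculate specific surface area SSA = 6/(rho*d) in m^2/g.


SSA = 6 / (3.3 * 26.9) = 0.068 m^2/g

0.068


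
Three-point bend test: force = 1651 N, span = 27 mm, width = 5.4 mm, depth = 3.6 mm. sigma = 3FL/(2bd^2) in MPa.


sigma = 3*1651*27/(2*5.4*3.6^2) = 955.4 MPa

955.4


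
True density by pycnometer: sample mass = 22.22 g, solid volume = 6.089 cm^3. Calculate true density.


TD = 22.22 / 6.089 = 3.649 g/cm^3

3.649


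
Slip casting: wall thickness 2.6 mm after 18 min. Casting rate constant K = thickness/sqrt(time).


K = 2.6 / sqrt(18) = 2.6 / 4.2426 = 0.613 mm/min^0.5

0.613


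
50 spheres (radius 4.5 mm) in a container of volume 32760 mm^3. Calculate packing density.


V_sphere = 4/3*pi*4.5^3 = 381.7035 mm^3
Total V = 50*381.7035 = 19085.175 mm^3
PD = 19085.175 / 32760 = 0.583

0.583


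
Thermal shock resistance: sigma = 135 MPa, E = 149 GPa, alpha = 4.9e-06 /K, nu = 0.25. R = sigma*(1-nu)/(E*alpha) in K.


R = 135*(1-0.25)/(149*1000*4.9e-06) = 139 K

139


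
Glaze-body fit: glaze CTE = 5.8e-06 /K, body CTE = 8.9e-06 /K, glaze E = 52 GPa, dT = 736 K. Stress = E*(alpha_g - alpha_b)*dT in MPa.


Stress = 52*1000*(5.8e-06 - 8.9e-06)*736 = -118.6 MPa

-118.6


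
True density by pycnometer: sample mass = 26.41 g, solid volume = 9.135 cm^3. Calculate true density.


TD = 26.41 / 9.135 = 2.891 g/cm^3

2.891


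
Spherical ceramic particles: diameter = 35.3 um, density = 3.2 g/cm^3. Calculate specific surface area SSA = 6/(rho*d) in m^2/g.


SSA = 6 / (3.2 * 35.3) = 0.053 m^2/g

0.053


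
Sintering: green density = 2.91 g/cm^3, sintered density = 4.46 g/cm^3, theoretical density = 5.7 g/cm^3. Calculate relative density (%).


Relative = 4.46 / 5.7 * 100 = 78.2%

78.2


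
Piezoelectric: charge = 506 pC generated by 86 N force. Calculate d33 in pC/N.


d33 = 506 / 86 = 5.9 pC/N

5.9


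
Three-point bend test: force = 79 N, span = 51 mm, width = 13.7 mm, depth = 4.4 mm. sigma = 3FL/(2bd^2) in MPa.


sigma = 3*79*51/(2*13.7*4.4^2) = 22.8 MPa

22.8


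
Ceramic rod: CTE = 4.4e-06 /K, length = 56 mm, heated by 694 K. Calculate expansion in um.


dL = 4.4e-06 * 56 * 694 * 1000 = 171.002 um

171.002


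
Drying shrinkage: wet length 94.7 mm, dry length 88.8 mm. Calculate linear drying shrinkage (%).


DS = (94.7 - 88.8) / 94.7 * 100 = 6.23%

6.23


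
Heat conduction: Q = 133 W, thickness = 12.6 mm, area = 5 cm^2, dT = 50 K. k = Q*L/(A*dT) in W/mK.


k = 133*12.6/1000/(5/10000*50) = 67.03 W/mK

67.03


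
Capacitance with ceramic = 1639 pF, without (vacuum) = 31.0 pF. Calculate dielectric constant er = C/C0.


er = 1639 / 31.0 = 52.87

52.87


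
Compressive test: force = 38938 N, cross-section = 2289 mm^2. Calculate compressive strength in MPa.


CS = 38938 / 2289 = 17.0 MPa

17.0


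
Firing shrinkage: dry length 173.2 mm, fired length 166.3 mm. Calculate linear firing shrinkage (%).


FS = (173.2 - 166.3) / 173.2 * 100 = 3.98%

3.98


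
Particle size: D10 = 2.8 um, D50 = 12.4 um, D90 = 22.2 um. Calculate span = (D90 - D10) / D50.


Span = (22.2 - 2.8) / 12.4 = 19.4 / 12.4 = 1.565

1.565


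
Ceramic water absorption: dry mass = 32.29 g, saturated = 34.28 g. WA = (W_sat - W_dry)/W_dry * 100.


WA = (34.28 - 32.29) / 32.29 * 100 = 6.16%

6.16


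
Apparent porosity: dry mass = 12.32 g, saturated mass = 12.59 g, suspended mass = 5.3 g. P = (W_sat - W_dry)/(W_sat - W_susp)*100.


P = (12.59 - 12.32) / (12.59 - 5.3) * 100 = 0.27 / 7.29 * 100 = 3.7%

3.7


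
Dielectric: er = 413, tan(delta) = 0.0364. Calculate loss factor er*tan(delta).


Loss = 413 * 0.0364 = 15.033

15.033


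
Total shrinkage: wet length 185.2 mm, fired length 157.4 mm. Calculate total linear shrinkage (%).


TS = (185.2 - 157.4) / 185.2 * 100 = 15.01%

15.01


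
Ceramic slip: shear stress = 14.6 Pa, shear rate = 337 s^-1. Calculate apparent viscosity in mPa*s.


eta = tau/gamma * 1000 = 14.6/337 * 1000 = 43.3 mPa*s

43.3


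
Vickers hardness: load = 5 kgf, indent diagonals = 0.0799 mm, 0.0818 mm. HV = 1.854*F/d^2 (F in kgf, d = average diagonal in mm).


d_avg = (0.0799+0.0818)/2 = 0.08085 mm
HV = 1.854*5/0.08085^2 = 1418

1418


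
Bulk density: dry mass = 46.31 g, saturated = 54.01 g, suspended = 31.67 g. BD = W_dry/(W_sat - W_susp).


BD = 46.31 / (54.01 - 31.67) = 46.31 / 22.34 = 2.073 g/cm^3

2.073


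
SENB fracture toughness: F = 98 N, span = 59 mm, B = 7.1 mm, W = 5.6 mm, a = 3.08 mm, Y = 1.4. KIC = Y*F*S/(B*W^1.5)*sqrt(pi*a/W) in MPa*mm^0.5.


KIC = 1.4*98*59/(7.1*5.6^1.5)*sqrt(pi*3.08/5.6) = 113.09

113.09


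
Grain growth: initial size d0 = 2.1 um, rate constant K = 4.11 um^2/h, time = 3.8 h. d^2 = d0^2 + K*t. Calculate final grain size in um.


d^2 = 2.1^2 + 4.11*3.8 = 20.028
d = sqrt(20.028) = 4.48 um

4.48


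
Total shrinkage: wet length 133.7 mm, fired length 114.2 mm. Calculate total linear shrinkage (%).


TS = (133.7 - 114.2) / 133.7 * 100 = 14.58%

14.58


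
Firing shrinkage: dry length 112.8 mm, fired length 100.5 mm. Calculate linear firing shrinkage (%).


FS = (112.8 - 100.5) / 112.8 * 100 = 10.9%

10.9


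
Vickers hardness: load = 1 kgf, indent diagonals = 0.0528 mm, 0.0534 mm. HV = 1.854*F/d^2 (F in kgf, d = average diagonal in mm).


d_avg = (0.0528+0.0534)/2 = 0.0531 mm
HV = 1.854*1/0.0531^2 = 658

658


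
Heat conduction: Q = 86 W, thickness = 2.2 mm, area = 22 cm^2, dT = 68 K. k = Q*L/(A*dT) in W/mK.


k = 86*2.2/1000/(22/10000*68) = 1.26 W/mK

1.26


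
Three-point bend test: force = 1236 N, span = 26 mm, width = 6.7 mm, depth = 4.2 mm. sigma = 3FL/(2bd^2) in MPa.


sigma = 3*1236*26/(2*6.7*4.2^2) = 407.9 MPa

407.9


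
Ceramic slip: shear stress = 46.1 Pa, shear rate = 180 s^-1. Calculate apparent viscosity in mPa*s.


eta = tau/gamma * 1000 = 46.1/180 * 1000 = 256.1 mPa*s

256.1


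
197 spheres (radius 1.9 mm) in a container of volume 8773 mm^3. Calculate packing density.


V_sphere = 4/3*pi*1.9^3 = 28.7309 mm^3
Total V = 197*28.7309 = 5659.9873 mm^3
PD = 5659.9873 / 8773 = 0.645

0.645


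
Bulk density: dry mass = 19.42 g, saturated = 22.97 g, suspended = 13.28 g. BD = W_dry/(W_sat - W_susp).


BD = 19.42 / (22.97 - 13.28) = 19.42 / 9.69 = 2.004 g/cm^3

2.004


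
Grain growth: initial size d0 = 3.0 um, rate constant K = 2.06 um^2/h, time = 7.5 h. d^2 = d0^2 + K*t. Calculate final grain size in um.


d^2 = 3.0^2 + 2.06*7.5 = 24.45
d = sqrt(24.45) = 4.94 um

4.94


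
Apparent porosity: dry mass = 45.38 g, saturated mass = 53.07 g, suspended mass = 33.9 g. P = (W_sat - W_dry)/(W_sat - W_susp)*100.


P = (53.07 - 45.38) / (53.07 - 33.9) * 100 = 7.69 / 19.17 * 100 = 40.1%

40.1


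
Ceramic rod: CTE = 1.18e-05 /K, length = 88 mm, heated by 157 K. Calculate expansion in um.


dL = 1.18e-05 * 88 * 157 * 1000 = 163.029 um

163.029


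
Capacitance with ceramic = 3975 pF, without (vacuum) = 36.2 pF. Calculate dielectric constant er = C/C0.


er = 3975 / 36.2 = 109.81

109.81


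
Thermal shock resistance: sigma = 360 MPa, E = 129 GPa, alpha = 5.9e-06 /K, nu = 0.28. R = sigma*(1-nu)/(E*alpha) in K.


R = 360*(1-0.28)/(129*1000*5.9e-06) = 341 K

341


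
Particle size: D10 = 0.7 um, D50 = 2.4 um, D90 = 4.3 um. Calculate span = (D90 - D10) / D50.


Span = (4.3 - 0.7) / 2.4 = 3.6 / 2.4 = 1.5

1.5


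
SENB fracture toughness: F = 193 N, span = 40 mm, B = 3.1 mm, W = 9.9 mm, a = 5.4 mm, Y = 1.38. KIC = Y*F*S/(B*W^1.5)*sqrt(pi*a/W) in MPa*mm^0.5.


KIC = 1.38*193*40/(3.1*9.9^1.5)*sqrt(pi*5.4/9.9) = 144.42

144.42


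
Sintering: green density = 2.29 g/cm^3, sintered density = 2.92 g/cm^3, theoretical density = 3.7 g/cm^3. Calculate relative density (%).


Relative = 2.92 / 3.7 * 100 = 78.9%

78.9


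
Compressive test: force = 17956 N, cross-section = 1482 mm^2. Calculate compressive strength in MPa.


CS = 17956 / 1482 = 12.1 MPa

12.1


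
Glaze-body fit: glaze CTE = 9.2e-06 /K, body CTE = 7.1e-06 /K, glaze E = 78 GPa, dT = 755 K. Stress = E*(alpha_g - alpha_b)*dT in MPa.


Stress = 78*1000*(9.2e-06 - 7.1e-06)*755 = 123.7 MPa

123.7


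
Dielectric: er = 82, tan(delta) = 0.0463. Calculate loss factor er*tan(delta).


Loss = 82 * 0.0463 = 3.797

3.797


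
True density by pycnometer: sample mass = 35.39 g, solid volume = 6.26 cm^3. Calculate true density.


TD = 35.39 / 6.26 = 5.653 g/cm^3

5.653


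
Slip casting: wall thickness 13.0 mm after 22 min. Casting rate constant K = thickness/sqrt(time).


K = 13.0 / sqrt(22) = 13.0 / 4.6904 = 2.772 mm/min^0.5

2.772


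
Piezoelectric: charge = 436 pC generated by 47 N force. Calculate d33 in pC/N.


d33 = 436 / 47 = 9.3 pC/N

9.3


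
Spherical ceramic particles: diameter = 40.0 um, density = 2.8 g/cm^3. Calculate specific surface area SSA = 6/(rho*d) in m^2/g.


SSA = 6 / (2.8 * 40.0) = 0.054 m^2/g

0.054


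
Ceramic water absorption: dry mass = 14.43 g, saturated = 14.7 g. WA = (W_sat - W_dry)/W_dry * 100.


WA = (14.7 - 14.43) / 14.43 * 100 = 1.87%

1.87


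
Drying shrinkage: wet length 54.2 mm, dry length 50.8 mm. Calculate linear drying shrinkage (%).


DS = (54.2 - 50.8) / 54.2 * 100 = 6.27%

6.27


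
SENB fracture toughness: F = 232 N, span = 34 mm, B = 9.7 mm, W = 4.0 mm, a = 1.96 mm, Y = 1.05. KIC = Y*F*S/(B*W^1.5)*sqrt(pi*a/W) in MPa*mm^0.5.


KIC = 1.05*232*34/(9.7*4.0^1.5)*sqrt(pi*1.96/4.0) = 132.42

132.42


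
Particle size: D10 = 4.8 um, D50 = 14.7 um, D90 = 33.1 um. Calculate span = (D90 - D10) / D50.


Span = (33.1 - 4.8) / 14.7 = 28.3 / 14.7 = 1.925

1.925


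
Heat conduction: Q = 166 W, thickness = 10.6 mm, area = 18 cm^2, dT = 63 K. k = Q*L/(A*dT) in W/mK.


k = 166*10.6/1000/(18/10000*63) = 15.52 W/mK

15.52


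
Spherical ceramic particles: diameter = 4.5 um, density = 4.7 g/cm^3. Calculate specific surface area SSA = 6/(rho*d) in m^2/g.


SSA = 6 / (4.7 * 4.5) = 0.284 m^2/g

0.284


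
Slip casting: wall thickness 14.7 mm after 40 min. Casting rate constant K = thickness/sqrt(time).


K = 14.7 / sqrt(40) = 14.7 / 6.3246 = 2.324 mm/min^0.5

2.324


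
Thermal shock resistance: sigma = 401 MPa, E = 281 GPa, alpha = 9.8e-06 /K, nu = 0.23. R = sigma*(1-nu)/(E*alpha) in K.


R = 401*(1-0.23)/(281*1000*9.8e-06) = 112 K

112


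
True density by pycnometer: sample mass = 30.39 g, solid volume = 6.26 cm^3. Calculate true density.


TD = 30.39 / 6.26 = 4.855 g/cm^3

4.855


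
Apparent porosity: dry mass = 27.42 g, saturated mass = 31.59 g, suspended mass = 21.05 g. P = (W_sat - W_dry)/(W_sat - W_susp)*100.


P = (31.59 - 27.42) / (31.59 - 21.05) * 100 = 4.17 / 10.54 * 100 = 39.6%

39.6


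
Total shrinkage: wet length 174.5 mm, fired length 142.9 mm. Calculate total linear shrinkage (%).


TS = (174.5 - 142.9) / 174.5 * 100 = 18.11%

18.11


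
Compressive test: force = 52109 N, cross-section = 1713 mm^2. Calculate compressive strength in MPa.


CS = 52109 / 1713 = 30.4 MPa

30.4


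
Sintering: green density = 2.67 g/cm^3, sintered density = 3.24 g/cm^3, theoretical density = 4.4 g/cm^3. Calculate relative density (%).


Relative = 3.24 / 4.4 * 100 = 73.6%

73.6


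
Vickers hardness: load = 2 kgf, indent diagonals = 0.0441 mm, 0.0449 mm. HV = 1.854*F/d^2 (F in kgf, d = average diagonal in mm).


d_avg = (0.0441+0.0449)/2 = 0.0445 mm
HV = 1.854*2/0.0445^2 = 1872

1872


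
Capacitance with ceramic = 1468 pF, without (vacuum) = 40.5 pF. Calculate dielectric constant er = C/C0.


er = 1468 / 40.5 = 36.25

36.25


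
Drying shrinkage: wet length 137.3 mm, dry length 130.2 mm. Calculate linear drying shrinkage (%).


DS = (137.3 - 130.2) / 137.3 * 100 = 5.17%

5.17


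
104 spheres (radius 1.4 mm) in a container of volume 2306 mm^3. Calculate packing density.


V_sphere = 4/3*pi*1.4^3 = 11.494 mm^3
Total V = 104*11.494 = 1195.376 mm^3
PD = 1195.376 / 2306 = 0.518

0.518


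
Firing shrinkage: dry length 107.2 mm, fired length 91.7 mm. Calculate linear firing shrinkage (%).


FS = (107.2 - 91.7) / 107.2 * 100 = 14.46%

14.46


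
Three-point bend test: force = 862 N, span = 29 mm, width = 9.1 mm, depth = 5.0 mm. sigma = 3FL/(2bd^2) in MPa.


sigma = 3*862*29/(2*9.1*5.0^2) = 164.8 MPa

164.8


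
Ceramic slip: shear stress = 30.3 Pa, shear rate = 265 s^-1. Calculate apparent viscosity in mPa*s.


eta = tau/gamma * 1000 = 30.3/265 * 1000 = 114.3 mPa*s

114.3


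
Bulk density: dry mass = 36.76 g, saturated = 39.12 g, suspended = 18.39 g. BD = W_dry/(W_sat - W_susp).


BD = 36.76 / (39.12 - 18.39) = 36.76 / 20.73 = 1.773 g/cm^3

1.773


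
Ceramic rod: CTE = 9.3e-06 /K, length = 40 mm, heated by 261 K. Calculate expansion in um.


dL = 9.3e-06 * 40 * 261 * 1000 = 97.092 um

97.092


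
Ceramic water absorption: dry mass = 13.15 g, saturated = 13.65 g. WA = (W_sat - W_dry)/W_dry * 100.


WA = (13.65 - 13.15) / 13.15 * 100 = 3.8%

3.8


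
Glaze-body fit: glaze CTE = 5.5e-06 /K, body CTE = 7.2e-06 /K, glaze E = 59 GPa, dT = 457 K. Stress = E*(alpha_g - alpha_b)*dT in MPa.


Stress = 59*1000*(5.5e-06 - 7.2e-06)*457 = -45.8 MPa

-45.8


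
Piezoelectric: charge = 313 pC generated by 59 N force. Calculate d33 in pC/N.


d33 = 313 / 59 = 5.3 pC/N

5.3


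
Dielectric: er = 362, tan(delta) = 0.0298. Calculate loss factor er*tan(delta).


Loss = 362 * 0.0298 = 10.788

10.788


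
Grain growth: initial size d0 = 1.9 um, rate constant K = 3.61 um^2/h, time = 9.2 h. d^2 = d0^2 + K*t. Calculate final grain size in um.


d^2 = 1.9^2 + 3.61*9.2 = 36.822
d = sqrt(36.822) = 6.07 um

6.07


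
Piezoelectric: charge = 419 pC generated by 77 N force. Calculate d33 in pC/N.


d33 = 419 / 77 = 5.4 pC/N

5.4


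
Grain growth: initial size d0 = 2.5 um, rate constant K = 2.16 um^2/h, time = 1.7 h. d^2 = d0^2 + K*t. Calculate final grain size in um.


d^2 = 2.5^2 + 2.16*1.7 = 9.922
d = sqrt(9.922) = 3.15 um

3.15


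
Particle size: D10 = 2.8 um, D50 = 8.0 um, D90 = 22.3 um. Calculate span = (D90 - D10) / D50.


Span = (22.3 - 2.8) / 8.0 = 19.5 / 8.0 = 2.438

2.438


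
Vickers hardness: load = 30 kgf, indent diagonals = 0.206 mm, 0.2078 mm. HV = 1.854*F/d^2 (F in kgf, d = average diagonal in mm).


d_avg = (0.206+0.2078)/2 = 0.2069 mm
HV = 1.854*30/0.2069^2 = 1299

1299


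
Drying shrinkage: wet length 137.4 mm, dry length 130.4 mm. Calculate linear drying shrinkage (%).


DS = (137.4 - 130.4) / 137.4 * 100 = 5.09%

5.09


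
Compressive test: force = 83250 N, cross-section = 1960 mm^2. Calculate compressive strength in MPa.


CS = 83250 / 1960 = 42.5 MPa

42.5


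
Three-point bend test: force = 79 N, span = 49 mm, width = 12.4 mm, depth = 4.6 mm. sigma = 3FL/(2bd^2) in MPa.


sigma = 3*79*49/(2*12.4*4.6^2) = 22.1 MPa

22.1


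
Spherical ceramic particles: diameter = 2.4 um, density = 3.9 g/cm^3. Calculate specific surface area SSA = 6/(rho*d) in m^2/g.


SSA = 6 / (3.9 * 2.4) = 0.641 m^2/g

0.641


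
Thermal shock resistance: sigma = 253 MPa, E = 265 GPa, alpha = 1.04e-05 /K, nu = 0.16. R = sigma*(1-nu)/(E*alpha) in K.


R = 253*(1-0.16)/(265*1000*1.04e-05) = 77 K

77


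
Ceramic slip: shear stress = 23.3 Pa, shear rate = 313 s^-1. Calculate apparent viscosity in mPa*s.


eta = tau/gamma * 1000 = 23.3/313 * 1000 = 74.4 mPa*s

74.4


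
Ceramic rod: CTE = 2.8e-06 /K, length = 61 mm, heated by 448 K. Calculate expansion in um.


dL = 2.8e-06 * 61 * 448 * 1000 = 76.518 um

76.518


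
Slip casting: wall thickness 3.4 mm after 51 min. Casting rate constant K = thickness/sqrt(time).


K = 3.4 / sqrt(51) = 3.4 / 7.1414 = 0.476 mm/min^0.5

0.476


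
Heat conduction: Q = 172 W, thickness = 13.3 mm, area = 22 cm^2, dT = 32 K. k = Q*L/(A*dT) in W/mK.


k = 172*13.3/1000/(22/10000*32) = 32.49 W/mK

32.49


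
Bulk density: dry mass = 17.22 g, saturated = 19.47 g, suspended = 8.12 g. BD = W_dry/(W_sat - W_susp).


BD = 17.22 / (19.47 - 8.12) = 17.22 / 11.35 = 1.517 g/cm^3

1.517


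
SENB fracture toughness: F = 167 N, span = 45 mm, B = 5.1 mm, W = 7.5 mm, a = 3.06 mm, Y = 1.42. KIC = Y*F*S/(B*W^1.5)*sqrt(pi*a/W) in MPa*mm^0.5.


KIC = 1.42*167*45/(5.1*7.5^1.5)*sqrt(pi*3.06/7.5) = 115.33

115.33


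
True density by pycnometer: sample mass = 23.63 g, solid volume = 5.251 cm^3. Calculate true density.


TD = 23.63 / 5.251 = 4.5 g/cm^3

4.5


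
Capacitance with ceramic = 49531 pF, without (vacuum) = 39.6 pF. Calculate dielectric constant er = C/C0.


er = 49531 / 39.6 = 1250.78

1250.78


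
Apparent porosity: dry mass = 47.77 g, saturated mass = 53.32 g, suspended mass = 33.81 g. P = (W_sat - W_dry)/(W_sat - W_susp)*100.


P = (53.32 - 47.77) / (53.32 - 33.81) * 100 = 5.55 / 19.51 * 100 = 28.4%

28.4


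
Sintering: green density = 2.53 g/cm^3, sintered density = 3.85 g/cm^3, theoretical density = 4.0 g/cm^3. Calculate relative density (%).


Relative = 3.85 / 4.0 * 100 = 96.3%

96.3


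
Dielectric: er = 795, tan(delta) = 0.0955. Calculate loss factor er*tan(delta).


Loss = 795 * 0.0955 = 75.923

75.923


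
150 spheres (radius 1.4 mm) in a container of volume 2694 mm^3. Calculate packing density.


V_sphere = 4/3*pi*1.4^3 = 11.494 mm^3
Total V = 150*11.494 = 1724.1 mm^3
PD = 1724.1 / 2694 = 0.64

0.64


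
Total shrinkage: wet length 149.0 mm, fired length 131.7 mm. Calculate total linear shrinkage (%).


TS = (149.0 - 131.7) / 149.0 * 100 = 11.61%

11.61


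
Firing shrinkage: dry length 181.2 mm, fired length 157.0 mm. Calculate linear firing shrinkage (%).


FS = (181.2 - 157.0) / 181.2 * 100 = 13.36%

13.36


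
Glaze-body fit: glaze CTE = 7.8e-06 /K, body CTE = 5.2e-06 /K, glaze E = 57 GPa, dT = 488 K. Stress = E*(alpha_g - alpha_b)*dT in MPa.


Stress = 57*1000*(7.8e-06 - 5.2e-06)*488 = 72.3 MPa

72.3


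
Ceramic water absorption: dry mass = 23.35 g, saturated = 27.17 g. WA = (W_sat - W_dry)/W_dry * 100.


WA = (27.17 - 23.35) / 23.35 * 100 = 16.36%

16.36


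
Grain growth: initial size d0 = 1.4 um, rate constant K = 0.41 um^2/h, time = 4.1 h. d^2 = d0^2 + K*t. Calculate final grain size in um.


d^2 = 1.4^2 + 0.41*4.1 = 3.641
d = sqrt(3.641) = 1.91 um

1.91


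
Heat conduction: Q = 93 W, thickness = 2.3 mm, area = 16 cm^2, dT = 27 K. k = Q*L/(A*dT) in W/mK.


k = 93*2.3/1000/(16/10000*27) = 4.95 W/mK

4.95


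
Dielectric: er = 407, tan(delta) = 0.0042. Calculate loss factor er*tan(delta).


Loss = 407 * 0.0042 = 1.709

1.709


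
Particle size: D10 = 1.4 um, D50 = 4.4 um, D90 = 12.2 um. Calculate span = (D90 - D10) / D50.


Span = (12.2 - 1.4) / 4.4 = 10.8 / 4.4 = 2.455

2.455


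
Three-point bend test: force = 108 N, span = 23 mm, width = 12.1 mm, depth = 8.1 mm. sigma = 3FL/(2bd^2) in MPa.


sigma = 3*108*23/(2*12.1*8.1^2) = 4.7 MPa

4.7


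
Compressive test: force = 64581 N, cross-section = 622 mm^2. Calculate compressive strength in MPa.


CS = 64581 / 622 = 103.8 MPa

103.8


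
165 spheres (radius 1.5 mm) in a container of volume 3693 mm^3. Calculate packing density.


V_sphere = 4/3*pi*1.5^3 = 14.1372 mm^3
Total V = 165*14.1372 = 2332.638 mm^3
PD = 2332.638 / 3693 = 0.632

0.632


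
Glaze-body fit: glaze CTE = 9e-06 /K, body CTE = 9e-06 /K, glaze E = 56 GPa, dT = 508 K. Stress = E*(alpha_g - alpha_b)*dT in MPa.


Stress = 56*1000*(9e-06 - 9e-06)*508 = 0.0 MPa

0.0


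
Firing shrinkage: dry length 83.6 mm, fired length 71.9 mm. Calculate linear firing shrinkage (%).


FS = (83.6 - 71.9) / 83.6 * 100 = 14.0%

14.0


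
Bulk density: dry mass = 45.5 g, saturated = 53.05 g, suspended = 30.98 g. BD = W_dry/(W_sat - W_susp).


BD = 45.5 / (53.05 - 30.98) = 45.5 / 22.07 = 2.062 g/cm^3

2.062


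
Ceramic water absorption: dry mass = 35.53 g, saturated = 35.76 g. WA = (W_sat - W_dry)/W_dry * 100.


WA = (35.76 - 35.53) / 35.53 * 100 = 0.65%

0.65


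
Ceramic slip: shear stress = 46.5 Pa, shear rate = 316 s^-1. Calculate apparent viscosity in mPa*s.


eta = tau/gamma * 1000 = 46.5/316 * 1000 = 147.2 mPa*s

147.2


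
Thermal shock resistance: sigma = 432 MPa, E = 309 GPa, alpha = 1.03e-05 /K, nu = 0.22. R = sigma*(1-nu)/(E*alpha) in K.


R = 432*(1-0.22)/(309*1000*1.03e-05) = 106 K

106


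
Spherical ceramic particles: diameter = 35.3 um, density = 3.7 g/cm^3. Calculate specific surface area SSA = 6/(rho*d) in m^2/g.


SSA = 6 / (3.7 * 35.3) = 0.046 m^2/g

0.046


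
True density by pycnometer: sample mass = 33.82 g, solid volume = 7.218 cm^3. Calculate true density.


TD = 33.82 / 7.218 = 4.686 g/cm^3

4.686


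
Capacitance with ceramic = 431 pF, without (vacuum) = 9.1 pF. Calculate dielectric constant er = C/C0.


er = 431 / 9.1 = 47.36

47.36


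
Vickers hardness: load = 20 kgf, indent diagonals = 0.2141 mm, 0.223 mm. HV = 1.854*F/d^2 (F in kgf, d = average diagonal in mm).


d_avg = (0.2141+0.223)/2 = 0.21855 mm
HV = 1.854*20/0.21855^2 = 776

776


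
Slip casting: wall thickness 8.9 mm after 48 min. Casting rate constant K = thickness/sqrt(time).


K = 8.9 / sqrt(48) = 8.9 / 6.9282 = 1.285 mm/min^0.5

1.285


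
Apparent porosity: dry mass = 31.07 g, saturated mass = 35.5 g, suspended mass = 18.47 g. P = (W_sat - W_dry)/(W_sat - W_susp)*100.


P = (35.5 - 31.07) / (35.5 - 18.47) * 100 = 4.43 / 17.03 * 100 = 26.0%

26.0


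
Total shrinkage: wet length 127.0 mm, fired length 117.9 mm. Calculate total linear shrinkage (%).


TS = (127.0 - 117.9) / 127.0 * 100 = 7.17%

7.17


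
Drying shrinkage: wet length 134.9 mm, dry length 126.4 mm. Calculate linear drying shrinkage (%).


DS = (134.9 - 126.4) / 134.9 * 100 = 6.3%

6.3


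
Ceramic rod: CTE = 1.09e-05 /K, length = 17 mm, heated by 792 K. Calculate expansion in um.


dL = 1.09e-05 * 17 * 792 * 1000 = 146.758 um

146.758


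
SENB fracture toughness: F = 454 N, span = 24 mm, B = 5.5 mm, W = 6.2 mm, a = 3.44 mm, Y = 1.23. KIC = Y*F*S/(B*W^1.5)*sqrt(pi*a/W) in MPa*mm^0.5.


KIC = 1.23*454*24/(5.5*6.2^1.5)*sqrt(pi*3.44/6.2) = 208.39

208.39


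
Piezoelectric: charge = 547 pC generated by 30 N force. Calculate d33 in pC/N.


d33 = 547 / 30 = 18.2 pC/N

18.2


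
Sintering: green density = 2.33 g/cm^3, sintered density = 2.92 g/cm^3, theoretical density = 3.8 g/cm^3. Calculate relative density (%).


Relative = 2.92 / 3.8 * 100 = 76.8%

76.8


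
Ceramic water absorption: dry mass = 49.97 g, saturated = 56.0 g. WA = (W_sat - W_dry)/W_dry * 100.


WA = (56.0 - 49.97) / 49.97 * 100 = 12.07%

12.07


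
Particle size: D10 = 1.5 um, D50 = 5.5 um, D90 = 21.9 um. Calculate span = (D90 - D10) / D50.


Span = (21.9 - 1.5) / 5.5 = 20.4 / 5.5 = 3.709

3.709


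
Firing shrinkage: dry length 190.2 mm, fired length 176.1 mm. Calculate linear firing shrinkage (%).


FS = (190.2 - 176.1) / 190.2 * 100 = 7.41%

7.41


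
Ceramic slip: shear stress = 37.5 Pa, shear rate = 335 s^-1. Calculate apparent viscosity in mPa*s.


eta = tau/gamma * 1000 = 37.5/335 * 1000 = 111.9 mPa*s

111.9


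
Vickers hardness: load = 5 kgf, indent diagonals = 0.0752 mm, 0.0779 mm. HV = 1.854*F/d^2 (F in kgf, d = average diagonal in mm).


d_avg = (0.0752+0.0779)/2 = 0.07655 mm
HV = 1.854*5/0.07655^2 = 1582

1582


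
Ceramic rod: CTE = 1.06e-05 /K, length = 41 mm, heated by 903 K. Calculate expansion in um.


dL = 1.06e-05 * 41 * 903 * 1000 = 392.444 um

392.444


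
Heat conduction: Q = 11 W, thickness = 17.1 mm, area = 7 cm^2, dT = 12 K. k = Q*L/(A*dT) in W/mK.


k = 11*17.1/1000/(7/10000*12) = 22.39 W/mK

22.39


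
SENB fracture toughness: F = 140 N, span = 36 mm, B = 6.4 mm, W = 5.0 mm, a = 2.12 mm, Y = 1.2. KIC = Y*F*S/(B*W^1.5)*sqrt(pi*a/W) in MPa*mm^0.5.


KIC = 1.2*140*36/(6.4*5.0^1.5)*sqrt(pi*2.12/5.0) = 97.55

97.55


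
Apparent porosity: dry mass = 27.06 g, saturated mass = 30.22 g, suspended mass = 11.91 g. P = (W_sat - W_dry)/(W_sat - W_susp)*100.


P = (30.22 - 27.06) / (30.22 - 11.91) * 100 = 3.16 / 18.31 * 100 = 17.3%

17.3


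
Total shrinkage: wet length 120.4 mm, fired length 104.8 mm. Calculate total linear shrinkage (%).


TS = (120.4 - 104.8) / 120.4 * 100 = 12.96%

12.96


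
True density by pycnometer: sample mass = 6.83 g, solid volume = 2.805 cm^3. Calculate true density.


TD = 6.83 / 2.805 = 2.435 g/cm^3

2.435


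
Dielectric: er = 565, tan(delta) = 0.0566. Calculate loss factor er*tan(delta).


Loss = 565 * 0.0566 = 31.979

31.979


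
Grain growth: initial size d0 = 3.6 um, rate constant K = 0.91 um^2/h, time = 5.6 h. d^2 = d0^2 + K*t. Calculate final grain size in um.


d^2 = 3.6^2 + 0.91*5.6 = 18.056
d = sqrt(18.056) = 4.25 um

4.25


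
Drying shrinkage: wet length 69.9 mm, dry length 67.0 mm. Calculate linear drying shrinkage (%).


DS = (69.9 - 67.0) / 69.9 * 100 = 4.15%

4.15


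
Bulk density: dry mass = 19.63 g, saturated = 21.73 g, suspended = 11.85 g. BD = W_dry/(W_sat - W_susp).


BD = 19.63 / (21.73 - 11.85) = 19.63 / 9.88 = 1.987 g/cm^3

1.987


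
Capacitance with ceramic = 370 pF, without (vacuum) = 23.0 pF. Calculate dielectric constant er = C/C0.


er = 370 / 23.0 = 16.09

16.09


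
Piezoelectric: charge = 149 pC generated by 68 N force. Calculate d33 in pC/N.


d33 = 149 / 68 = 2.2 pC/N

2.2


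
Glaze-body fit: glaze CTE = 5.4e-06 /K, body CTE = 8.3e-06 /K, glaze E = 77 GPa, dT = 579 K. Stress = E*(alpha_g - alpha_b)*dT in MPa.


Stress = 77*1000*(5.4e-06 - 8.3e-06)*579 = -129.3 MPa

-129.3


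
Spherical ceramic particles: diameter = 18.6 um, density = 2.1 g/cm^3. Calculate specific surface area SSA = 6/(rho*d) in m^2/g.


SSA = 6 / (2.1 * 18.6) = 0.154 m^2/g

0.154


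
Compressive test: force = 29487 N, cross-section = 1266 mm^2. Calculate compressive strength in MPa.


CS = 29487 / 1266 = 23.3 MPa

23.3


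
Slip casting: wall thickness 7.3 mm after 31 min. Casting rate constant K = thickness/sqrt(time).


K = 7.3 / sqrt(31) = 7.3 / 5.5678 = 1.311 mm/min^0.5

1.311


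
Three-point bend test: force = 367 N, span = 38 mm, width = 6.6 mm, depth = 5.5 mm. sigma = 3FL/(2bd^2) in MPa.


sigma = 3*367*38/(2*6.6*5.5^2) = 104.8 MPa

104.8


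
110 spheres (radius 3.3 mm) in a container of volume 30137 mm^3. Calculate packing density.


V_sphere = 4/3*pi*3.3^3 = 150.5326 mm^3
Total V = 110*150.5326 = 16558.586 mm^3
PD = 16558.586 / 30137 = 0.549

0.549


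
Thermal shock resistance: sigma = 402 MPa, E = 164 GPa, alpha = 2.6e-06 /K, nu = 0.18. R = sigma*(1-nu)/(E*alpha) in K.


R = 402*(1-0.18)/(164*1000*2.6e-06) = 773 K

773


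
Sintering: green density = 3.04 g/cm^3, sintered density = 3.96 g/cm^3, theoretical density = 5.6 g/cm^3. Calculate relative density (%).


Relative = 3.96 / 5.6 * 100 = 70.7%

70.7


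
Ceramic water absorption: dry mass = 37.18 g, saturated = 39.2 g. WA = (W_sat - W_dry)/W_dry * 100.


WA = (39.2 - 37.18) / 37.18 * 100 = 5.43%

5.43


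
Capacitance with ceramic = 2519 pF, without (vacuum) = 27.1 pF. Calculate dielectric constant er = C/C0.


er = 2519 / 27.1 = 92.95

92.95


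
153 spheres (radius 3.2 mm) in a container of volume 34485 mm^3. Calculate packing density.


V_sphere = 4/3*pi*3.2^3 = 137.2583 mm^3
Total V = 153*137.2583 = 21000.5199 mm^3
PD = 21000.5199 / 34485 = 0.609

0.609


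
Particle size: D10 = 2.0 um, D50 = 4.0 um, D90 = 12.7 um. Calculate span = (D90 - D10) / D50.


Span = (12.7 - 2.0) / 4.0 = 10.7 / 4.0 = 2.675

2.675


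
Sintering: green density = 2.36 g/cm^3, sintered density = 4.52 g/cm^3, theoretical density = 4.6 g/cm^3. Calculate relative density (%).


Relative = 4.52 / 4.6 * 100 = 98.3%

98.3


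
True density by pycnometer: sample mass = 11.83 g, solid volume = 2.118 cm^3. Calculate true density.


TD = 11.83 / 2.118 = 5.585 g/cm^3

5.585


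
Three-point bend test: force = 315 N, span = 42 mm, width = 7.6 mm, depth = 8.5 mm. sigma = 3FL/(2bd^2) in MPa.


sigma = 3*315*42/(2*7.6*8.5^2) = 36.1 MPa

36.1


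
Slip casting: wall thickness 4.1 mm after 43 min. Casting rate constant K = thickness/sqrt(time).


K = 4.1 / sqrt(43) = 4.1 / 6.5574 = 0.625 mm/min^0.5

0.625


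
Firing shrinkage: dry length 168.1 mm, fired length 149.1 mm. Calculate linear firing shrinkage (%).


FS = (168.1 - 149.1) / 168.1 * 100 = 11.3%

11.3


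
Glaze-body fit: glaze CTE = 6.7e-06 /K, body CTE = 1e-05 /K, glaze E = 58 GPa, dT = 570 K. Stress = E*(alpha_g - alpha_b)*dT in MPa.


Stress = 58*1000*(6.7e-06 - 1e-05)*570 = -109.1 MPa

-109.1


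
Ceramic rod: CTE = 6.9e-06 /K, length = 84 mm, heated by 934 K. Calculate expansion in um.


dL = 6.9e-06 * 84 * 934 * 1000 = 541.346 um

541.346


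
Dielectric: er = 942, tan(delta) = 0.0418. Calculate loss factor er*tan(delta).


Loss = 942 * 0.0418 = 39.376

39.376


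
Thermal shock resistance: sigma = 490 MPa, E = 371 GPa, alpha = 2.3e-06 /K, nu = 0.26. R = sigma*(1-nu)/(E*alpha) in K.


R = 490*(1-0.26)/(371*1000*2.3e-06) = 425 K

425


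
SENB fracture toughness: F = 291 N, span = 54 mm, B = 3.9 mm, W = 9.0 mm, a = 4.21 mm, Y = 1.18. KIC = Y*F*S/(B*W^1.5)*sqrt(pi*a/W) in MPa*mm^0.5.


KIC = 1.18*291*54/(3.9*9.0^1.5)*sqrt(pi*4.21/9.0) = 213.47

213.47


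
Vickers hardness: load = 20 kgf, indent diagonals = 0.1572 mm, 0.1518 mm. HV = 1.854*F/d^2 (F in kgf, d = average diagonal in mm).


d_avg = (0.1572+0.1518)/2 = 0.1545 mm
HV = 1.854*20/0.1545^2 = 1553

1553


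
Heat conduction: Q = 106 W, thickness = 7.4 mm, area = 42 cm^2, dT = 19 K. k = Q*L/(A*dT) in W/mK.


k = 106*7.4/1000/(42/10000*19) = 9.83 W/mK

9.83


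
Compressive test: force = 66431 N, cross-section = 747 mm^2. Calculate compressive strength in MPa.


CS = 66431 / 747 = 88.9 MPa

88.9


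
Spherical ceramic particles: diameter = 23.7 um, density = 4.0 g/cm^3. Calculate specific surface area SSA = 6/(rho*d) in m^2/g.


SSA = 6 / (4.0 * 23.7) = 0.063 m^2/g

0.063


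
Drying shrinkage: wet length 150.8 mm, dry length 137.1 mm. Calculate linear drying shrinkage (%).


DS = (150.8 - 137.1) / 150.8 * 100 = 9.08%

9.08


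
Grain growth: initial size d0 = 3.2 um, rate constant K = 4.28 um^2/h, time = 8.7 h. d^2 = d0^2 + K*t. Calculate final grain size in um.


d^2 = 3.2^2 + 4.28*8.7 = 47.476
d = sqrt(47.476) = 6.89 um

6.89


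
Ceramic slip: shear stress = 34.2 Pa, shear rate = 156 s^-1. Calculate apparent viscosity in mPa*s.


eta = tau/gamma * 1000 = 34.2/156 * 1000 = 219.2 mPa*s

219.2


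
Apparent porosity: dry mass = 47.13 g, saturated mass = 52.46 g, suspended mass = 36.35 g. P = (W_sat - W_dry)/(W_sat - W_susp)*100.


P = (52.46 - 47.13) / (52.46 - 36.35) * 100 = 5.33 / 16.11 * 100 = 33.1%

33.1
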